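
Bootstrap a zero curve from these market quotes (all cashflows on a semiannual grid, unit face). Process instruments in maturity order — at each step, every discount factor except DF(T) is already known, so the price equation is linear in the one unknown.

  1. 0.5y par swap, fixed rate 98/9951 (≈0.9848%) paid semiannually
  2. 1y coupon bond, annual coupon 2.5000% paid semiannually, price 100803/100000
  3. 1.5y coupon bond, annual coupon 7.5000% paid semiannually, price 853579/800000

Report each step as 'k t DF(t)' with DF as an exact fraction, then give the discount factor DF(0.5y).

step 1 [0.5y] swap r/2=49/9951: DF=(1 − 49/9951·(0))/(1+49/9951) = 9951/10000 ≈ 0.995100
step 2 [1y] bond c/2=1/80: DF=(100803/100000 − 1/80·(0.995100))/(1+1/80) = 9833/10000 ≈ 0.983300
step 3 [1.5y] bond c/2=3/80: DF=(853579/800000 − 3/80·(0.995100+0.983300))/(1+3/80) = 9569/10000 ≈ 0.956900

1 1/2 9951/10000
2 1 9833/10000
3 3/2 9569/10000
DF(0.5y) = 9951/10000 ≈ 0.995100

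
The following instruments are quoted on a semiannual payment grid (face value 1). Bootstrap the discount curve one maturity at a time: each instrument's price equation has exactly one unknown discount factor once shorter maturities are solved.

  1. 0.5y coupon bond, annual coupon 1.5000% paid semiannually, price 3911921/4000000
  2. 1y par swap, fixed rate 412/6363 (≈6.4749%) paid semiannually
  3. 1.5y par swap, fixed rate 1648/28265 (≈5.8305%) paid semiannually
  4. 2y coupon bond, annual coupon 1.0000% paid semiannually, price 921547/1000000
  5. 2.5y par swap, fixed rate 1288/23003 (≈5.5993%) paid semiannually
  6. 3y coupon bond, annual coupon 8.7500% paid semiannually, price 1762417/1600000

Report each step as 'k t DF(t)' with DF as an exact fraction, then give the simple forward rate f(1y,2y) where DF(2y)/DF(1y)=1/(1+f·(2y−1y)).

1 1/2 9707/10000
2 1 4691/5000
3 3/2 1147/1250
4 2 9029/10000
5 5/2 1089/1250
6 3 69/80
f(1y,2y) = ((4691/5000)/(9029/10000) − 1)/(1) = 353/9029 ≈ 3.9096%

step 1 [0.5y] bond c/2=3/400: DF=(3911921/4000000 − 3/400·(0))/(1+3/400) = 9707/10000 ≈ 0.970700
step 2 [1y] swap r/2=206/6363: DF=(1 − 206/6363·(0.970700))/(1+206/6363) = 4691/5000 ≈ 0.938200
step 3 [1.5y] swap r/2=824/28265: DF=(1 − 824/28265·(0.970700+0.938200))/(1+824/28265) = 1147/1250 ≈ 0.917600
step 4 [2y] bond c/2=1/200: DF=(921547/1000000 − 1/200·(0.970700+0.938200+0.917600))/(1+1/200) = 9029/10000 ≈ 0.902900
step 5 [2.5y] swap r/2=644/23003: DF=(1 − 644/23003·(0.970700+0.938200+0.917600+0.902900))/(1+644/23003) = 1089/1250 ≈ 0.871200
step 6 [3y] bond c/2=7/160: DF=(1762417/1600000 − 7/160·(0.970700+0.938200+0.917600+0.902900+0.871200))/(1+7/160) = 69/80 ≈ 0.862500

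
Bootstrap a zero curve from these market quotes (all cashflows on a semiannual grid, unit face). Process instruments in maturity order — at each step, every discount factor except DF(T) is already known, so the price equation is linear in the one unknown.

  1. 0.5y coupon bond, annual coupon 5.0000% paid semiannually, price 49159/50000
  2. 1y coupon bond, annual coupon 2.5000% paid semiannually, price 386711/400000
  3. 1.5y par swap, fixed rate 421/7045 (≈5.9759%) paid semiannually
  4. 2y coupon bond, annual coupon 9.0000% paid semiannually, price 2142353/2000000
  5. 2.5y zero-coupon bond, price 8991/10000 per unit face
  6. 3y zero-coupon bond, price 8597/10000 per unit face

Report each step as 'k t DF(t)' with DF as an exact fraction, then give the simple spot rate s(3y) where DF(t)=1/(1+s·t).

step 1 [0.5y] bond c/2=1/40: DF=(49159/50000 − 1/40·(0))/(1+1/40) = 1199/1250 ≈ 0.959200
step 2 [1y] bond c/2=1/80: DF=(386711/400000 − 1/80·(0.959200))/(1+1/80) = 943/1000 ≈ 0.943000
step 3 [1.5y] swap r/2=421/14090: DF=(1 − 421/14090·(0.959200+0.943000))/(1+421/14090) = 4579/5000 ≈ 0.915800
step 4 [2y] bond c/2=9/200: DF=(2142353/2000000 − 9/200·(0.959200+0.943000+0.915800))/(1+9/200) = 9037/10000 ≈ 0.903700
step 5 [2.5y] zero: DF = P = 8991/10000 ≈ 0.899100
step 6 [3y] zero: DF = P = 8597/10000 ≈ 0.859700

1 1/2 1199/1250
2 1 943/1000
3 3/2 4579/5000
4 2 9037/10000
5 5/2 8991/10000
6 3 8597/10000
s(3y) = (1/(8597/10000) − 1)/(3) = 1403/25791 ≈ 5.4399%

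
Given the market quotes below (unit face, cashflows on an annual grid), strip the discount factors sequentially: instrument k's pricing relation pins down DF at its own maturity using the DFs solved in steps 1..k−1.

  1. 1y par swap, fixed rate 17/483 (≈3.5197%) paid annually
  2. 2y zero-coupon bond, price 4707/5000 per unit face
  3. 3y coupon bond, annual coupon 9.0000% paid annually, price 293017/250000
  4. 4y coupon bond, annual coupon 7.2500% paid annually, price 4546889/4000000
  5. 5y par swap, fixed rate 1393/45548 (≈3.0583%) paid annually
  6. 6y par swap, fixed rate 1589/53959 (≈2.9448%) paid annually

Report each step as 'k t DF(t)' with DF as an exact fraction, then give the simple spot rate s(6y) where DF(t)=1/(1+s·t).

1 1 483/500
2 2 4707/5000
3 3 4589/5000
4 4 8689/10000
5 5 8607/10000
6 6 8411/10000
s(6y) = (1/(8411/10000) − 1)/(6) = 1589/50466 ≈ 3.1487%

step 1 [1y] swap r/1=17/483: DF=(1 − 17/483·(0))/(1+17/483) = 483/500 ≈ 0.966000
step 2 [2y] zero: DF = P = 4707/5000 ≈ 0.941400
step 3 [3y] bond c/1=9/100: DF=(293017/250000 − 9/100·(0.966000+0.941400))/(1+9/100) = 4589/5000 ≈ 0.917800
step 4 [4y] bond c/1=29/400: DF=(4546889/4000000 − 29/400·(0.966000+0.941400+0.917800))/(1+29/400) = 8689/10000 ≈ 0.868900
step 5 [5y] swap r/1=1393/45548: DF=(1 − 1393/45548·(0.966000+0.941400+0.917800+0.868900))/(1+1393/45548) = 8607/10000 ≈ 0.860700
step 6 [6y] swap r/1=1589/53959: DF=(1 − 1589/53959·(0.966000+0.941400+0.917800+0.868900+0.860700))/(1+1589/53959) = 8411/10000 ≈ 0.841100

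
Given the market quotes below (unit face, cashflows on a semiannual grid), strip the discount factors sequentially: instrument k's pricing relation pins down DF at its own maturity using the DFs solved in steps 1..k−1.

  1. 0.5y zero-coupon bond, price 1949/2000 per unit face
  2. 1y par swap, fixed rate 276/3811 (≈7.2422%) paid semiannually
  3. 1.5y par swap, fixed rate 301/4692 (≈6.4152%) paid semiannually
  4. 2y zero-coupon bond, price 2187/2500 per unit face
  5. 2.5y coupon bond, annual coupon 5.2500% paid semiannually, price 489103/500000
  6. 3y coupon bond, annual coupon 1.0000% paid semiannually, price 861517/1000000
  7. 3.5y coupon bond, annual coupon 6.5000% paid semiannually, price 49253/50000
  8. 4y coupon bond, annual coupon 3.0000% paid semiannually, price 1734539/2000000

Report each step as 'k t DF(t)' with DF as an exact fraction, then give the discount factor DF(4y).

1 1/2 1949/2000
2 1 931/1000
3 3/2 9097/10000
4 2 2187/2500
5 5/2 2147/2500
6 3 4173/5000
7 7/2 3923/5000
8 4 7633/10000
DF(4y) = 7633/10000 ≈ 0.763300

step 1 [0.5y] zero: DF = P = 1949/2000 ≈ 0.974500
step 2 [1y] swap r/2=138/3811: DF=(1 − 138/3811·(0.974500))/(1+138/3811) = 931/1000 ≈ 0.931000
step 3 [1.5y] swap r/2=301/9384: DF=(1 − 301/9384·(0.974500+0.931000))/(1+301/9384) = 9097/10000 ≈ 0.909700
step 4 [2y] zero: DF = P = 2187/2500 ≈ 0.874800
step 5 [2.5y] bond c/2=21/800: DF=(489103/500000 − 21/800·(0.974500+0.931000+0.909700+0.874800))/(1+21/800) = 2147/2500 ≈ 0.858800
step 6 [3y] bond c/2=1/200: DF=(861517/1000000 − 1/200·(0.974500+0.931000+0.909700+0.874800+0.858800))/(1+1/200) = 4173/5000 ≈ 0.834600
step 7 [3.5y] bond c/2=13/400: DF=(49253/50000 − 13/400·(0.974500+0.931000+0.909700+0.874800+0.858800+0.834600))/(1+13/400) = 3923/5000 ≈ 0.784600
step 8 [4y] bond c/2=3/200: DF=(1734539/2000000 − 3/200·(0.974500+0.931000+0.909700+0.874800+0.858800+0.834600+0.784600))/(1+3/200) = 7633/10000 ≈ 0.763300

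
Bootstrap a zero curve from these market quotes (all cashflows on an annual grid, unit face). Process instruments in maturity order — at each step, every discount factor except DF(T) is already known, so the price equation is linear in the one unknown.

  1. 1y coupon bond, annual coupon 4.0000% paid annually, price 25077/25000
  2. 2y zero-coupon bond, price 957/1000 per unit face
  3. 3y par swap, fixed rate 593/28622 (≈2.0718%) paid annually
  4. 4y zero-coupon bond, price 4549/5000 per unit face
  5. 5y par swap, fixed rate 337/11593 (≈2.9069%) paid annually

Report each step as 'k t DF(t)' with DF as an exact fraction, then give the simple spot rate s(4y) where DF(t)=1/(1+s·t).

1 1 1929/2000
2 2 957/1000
3 3 9407/10000
4 4 4549/5000
5 5 2163/2500
s(4y) = (1/(4549/5000) − 1)/(4) = 451/18196 ≈ 2.4786%

step 1 [1y] bond c/1=1/25: DF=(25077/25000 − 1/25·(0))/(1+1/25) = 1929/2000 ≈ 0.964500
step 2 [2y] zero: DF = P = 957/1000 ≈ 0.957000
step 3 [3y] swap r/1=593/28622: DF=(1 − 593/28622·(0.964500+0.957000))/(1+593/28622) = 9407/10000 ≈ 0.940700
step 4 [4y] zero: DF = P = 4549/5000 ≈ 0.909800
step 5 [5y] swap r/1=337/11593: DF=(1 − 337/11593·(0.964500+0.957000+0.940700+0.909800))/(1+337/11593) = 2163/2500 ≈ 0.865200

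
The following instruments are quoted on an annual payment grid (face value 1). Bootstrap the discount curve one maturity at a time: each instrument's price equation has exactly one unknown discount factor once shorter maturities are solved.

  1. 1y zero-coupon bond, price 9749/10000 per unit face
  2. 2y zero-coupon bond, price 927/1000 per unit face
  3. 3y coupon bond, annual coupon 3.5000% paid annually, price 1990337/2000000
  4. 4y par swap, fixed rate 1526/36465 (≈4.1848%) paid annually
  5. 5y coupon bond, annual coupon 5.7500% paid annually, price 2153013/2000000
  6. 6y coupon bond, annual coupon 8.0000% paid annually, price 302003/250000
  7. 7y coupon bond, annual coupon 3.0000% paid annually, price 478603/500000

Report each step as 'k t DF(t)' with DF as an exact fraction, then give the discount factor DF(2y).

1 1 9749/10000
2 2 927/1000
3 3 2243/2500
4 4 4237/5000
5 5 8197/10000
6 6 7877/10000
7 7 7763/10000
DF(2y) = 927/1000 ≈ 0.927000

step 1 [1y] zero: DF = P = 9749/10000 ≈ 0.974900
step 2 [2y] zero: DF = P = 927/1000 ≈ 0.927000
step 3 [3y] bond c/1=7/200: DF=(1990337/2000000 − 7/200·(0.974900+0.927000))/(1+7/200) = 2243/2500 ≈ 0.897200
step 4 [4y] swap r/1=1526/36465: DF=(1 − 1526/36465·(0.974900+0.927000+0.897200))/(1+1526/36465) = 4237/5000 ≈ 0.847400
step 5 [5y] bond c/1=23/400: DF=(2153013/2000000 − 23/400·(0.974900+0.927000+0.897200+0.847400))/(1+23/400) = 8197/10000 ≈ 0.819700
step 6 [6y] bond c/1=2/25: DF=(302003/250000 − 2/25·(0.974900+0.927000+0.897200+0.847400+0.819700))/(1+2/25) = 7877/10000 ≈ 0.787700
step 7 [7y] bond c/1=3/100: DF=(478603/500000 − 3/100·(0.974900+0.927000+0.897200+0.847400+0.819700+0.787700))/(1+3/100) = 7763/10000 ≈ 0.776300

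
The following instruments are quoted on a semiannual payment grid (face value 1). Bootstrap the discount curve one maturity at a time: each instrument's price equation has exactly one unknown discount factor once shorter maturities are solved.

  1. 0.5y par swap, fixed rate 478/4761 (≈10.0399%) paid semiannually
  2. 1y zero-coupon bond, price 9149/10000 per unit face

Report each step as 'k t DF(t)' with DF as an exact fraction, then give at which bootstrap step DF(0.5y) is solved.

step 1 [0.5y] swap r/2=239/4761: DF=(1 − 239/4761·(0))/(1+239/4761) = 4761/5000 ≈ 0.952200
step 2 [1y] zero: DF = P = 9149/10000 ≈ 0.914900

1 1/2 4761/5000
2 1 9149/10000
DF(0.5y) is solved at step 1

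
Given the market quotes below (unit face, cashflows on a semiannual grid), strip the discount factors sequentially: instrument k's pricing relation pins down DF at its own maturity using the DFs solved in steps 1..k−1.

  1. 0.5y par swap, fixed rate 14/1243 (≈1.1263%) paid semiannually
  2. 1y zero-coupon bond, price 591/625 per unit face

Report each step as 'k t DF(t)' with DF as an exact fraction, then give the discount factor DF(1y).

step 1 [0.5y] swap r/2=7/1243: DF=(1 − 7/1243·(0))/(1+7/1243) = 1243/1250 ≈ 0.994400
step 2 [1y] zero: DF = P = 591/625 ≈ 0.945600

1 1/2 1243/1250
2 1 591/625
DF(1y) = 591/625 ≈ 0.945600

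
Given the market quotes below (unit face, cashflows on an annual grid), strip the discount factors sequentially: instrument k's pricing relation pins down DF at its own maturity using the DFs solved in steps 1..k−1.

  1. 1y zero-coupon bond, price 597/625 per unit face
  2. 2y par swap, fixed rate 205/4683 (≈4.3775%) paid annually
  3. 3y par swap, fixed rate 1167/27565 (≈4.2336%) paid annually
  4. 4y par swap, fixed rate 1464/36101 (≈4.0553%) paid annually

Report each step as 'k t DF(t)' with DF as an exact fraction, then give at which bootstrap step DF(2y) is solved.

1 1 597/625
2 2 459/500
3 3 8833/10000
4 4 1067/1250
DF(2y) is solved at step 2

step 1 [1y] zero: DF = P = 597/625 ≈ 0.955200
step 2 [2y] swap r/1=205/4683: DF=(1 − 205/4683·(0.955200))/(1+205/4683) = 459/500 ≈ 0.918000
step 3 [3y] swap r/1=1167/27565: DF=(1 − 1167/27565·(0.955200+0.918000))/(1+1167/27565) = 8833/10000 ≈ 0.883300
step 4 [4y] swap r/1=1464/36101: DF=(1 − 1464/36101·(0.955200+0.918000+0.883300))/(1+1464/36101) = 1067/1250 ≈ 0.853600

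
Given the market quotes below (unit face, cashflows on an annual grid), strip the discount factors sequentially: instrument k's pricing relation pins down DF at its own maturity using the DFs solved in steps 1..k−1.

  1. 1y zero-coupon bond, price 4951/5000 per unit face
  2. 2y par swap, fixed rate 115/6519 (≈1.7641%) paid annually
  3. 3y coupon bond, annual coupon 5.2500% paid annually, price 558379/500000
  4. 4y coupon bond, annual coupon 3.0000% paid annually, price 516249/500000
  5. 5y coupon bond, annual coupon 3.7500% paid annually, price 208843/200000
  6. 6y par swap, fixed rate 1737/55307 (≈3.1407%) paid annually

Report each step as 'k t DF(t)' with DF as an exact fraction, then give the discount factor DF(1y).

step 1 [1y] zero: DF = P = 4951/5000 ≈ 0.990200
step 2 [2y] swap r/1=115/6519: DF=(1 − 115/6519·(0.990200))/(1+115/6519) = 1931/2000 ≈ 0.965500
step 3 [3y] bond c/1=21/400: DF=(558379/500000 − 21/400·(0.990200+0.965500))/(1+21/400) = 1927/2000 ≈ 0.963500
step 4 [4y] bond c/1=3/100: DF=(516249/500000 − 3/100·(0.990200+0.965500+0.963500))/(1+3/100) = 4587/5000 ≈ 0.917400
step 5 [5y] bond c/1=3/80: DF=(208843/200000 − 3/80·(0.990200+0.965500+0.963500+0.917400))/(1+3/80) = 4339/5000 ≈ 0.867800
step 6 [6y] swap r/1=1737/55307: DF=(1 − 1737/55307·(0.990200+0.965500+0.963500+0.917400+0.867800))/(1+1737/55307) = 8263/10000 ≈ 0.826300

1 1 4951/5000
2 2 1931/2000
3 3 1927/2000
4 4 4587/5000
5 5 4339/5000
6 6 8263/10000
DF(1y) = 4951/5000 ≈ 0.990200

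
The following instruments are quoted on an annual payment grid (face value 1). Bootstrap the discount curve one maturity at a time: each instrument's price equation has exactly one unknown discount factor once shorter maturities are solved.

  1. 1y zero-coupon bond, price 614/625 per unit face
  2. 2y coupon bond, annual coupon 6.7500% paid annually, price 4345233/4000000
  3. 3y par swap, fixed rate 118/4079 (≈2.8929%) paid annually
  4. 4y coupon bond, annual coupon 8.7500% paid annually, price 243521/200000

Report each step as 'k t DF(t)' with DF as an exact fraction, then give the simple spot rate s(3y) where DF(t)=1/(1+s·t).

1 1 614/625
2 2 1911/2000
3 3 4587/5000
4 4 8899/10000
s(3y) = (1/(4587/5000) − 1)/(3) = 413/13761 ≈ 3.0012%

step 1 [1y] zero: DF = P = 614/625 ≈ 0.982400
step 2 [2y] bond c/1=27/400: DF=(4345233/4000000 − 27/400·(0.982400))/(1+27/400) = 1911/2000 ≈ 0.955500
step 3 [3y] swap r/1=118/4079: DF=(1 − 118/4079·(0.982400+0.955500))/(1+118/4079) = 4587/5000 ≈ 0.917400
step 4 [4y] bond c/1=7/80: DF=(243521/200000 − 7/80·(0.982400+0.955500+0.917400))/(1+7/80) = 8899/10000 ≈ 0.889900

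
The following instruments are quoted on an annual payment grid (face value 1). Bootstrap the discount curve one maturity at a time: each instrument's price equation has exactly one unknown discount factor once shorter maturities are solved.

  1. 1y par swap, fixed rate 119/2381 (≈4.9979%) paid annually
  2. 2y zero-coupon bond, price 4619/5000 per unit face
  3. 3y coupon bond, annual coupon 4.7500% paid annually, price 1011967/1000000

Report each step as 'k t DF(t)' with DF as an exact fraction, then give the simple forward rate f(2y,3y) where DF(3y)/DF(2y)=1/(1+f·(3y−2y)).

step 1 [1y] swap r/1=119/2381: DF=(1 − 119/2381·(0))/(1+119/2381) = 2381/2500 ≈ 0.952400
step 2 [2y] zero: DF = P = 4619/5000 ≈ 0.923800
step 3 [3y] bond c/1=19/400: DF=(1011967/1000000 − 19/400·(0.952400+0.923800))/(1+19/400) = 881/1000 ≈ 0.881000

1 1 2381/2500
2 2 4619/5000
3 3 881/1000
f(2y,3y) = ((4619/5000)/(881/1000) − 1)/(1) = 214/4405 ≈ 4.8581%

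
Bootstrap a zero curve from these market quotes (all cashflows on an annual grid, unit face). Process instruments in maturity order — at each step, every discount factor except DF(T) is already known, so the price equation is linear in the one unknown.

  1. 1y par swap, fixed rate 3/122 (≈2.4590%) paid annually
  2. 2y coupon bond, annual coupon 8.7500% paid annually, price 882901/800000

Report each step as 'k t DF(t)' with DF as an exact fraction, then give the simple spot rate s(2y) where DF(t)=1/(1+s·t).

1 1 122/125
2 2 9363/10000
s(2y) = (1/(9363/10000) − 1)/(2) = 637/18726 ≈ 3.4017%

step 1 [1y] swap r/1=3/122: DF=(1 − 3/122·(0))/(1+3/122) = 122/125 ≈ 0.976000
step 2 [2y] bond c/1=7/80: DF=(882901/800000 − 7/80·(0.976000))/(1+7/80) = 9363/10000 ≈ 0.936300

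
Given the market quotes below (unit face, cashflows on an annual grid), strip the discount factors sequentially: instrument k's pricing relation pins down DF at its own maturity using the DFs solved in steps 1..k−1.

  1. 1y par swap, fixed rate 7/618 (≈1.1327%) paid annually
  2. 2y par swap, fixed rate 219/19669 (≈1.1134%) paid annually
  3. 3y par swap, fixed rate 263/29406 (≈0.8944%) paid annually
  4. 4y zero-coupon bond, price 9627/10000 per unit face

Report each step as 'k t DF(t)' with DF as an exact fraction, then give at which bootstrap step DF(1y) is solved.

step 1 [1y] swap r/1=7/618: DF=(1 − 7/618·(0))/(1+7/618) = 618/625 ≈ 0.988800
step 2 [2y] swap r/1=219/19669: DF=(1 − 219/19669·(0.988800))/(1+219/19669) = 9781/10000 ≈ 0.978100
step 3 [3y] swap r/1=263/29406: DF=(1 − 263/29406·(0.988800+0.978100))/(1+263/29406) = 9737/10000 ≈ 0.973700
step 4 [4y] zero: DF = P = 9627/10000 ≈ 0.962700

1 1 618/625
2 2 9781/10000
3 3 9737/10000
4 4 9627/10000
DF(1y) is solved at step 1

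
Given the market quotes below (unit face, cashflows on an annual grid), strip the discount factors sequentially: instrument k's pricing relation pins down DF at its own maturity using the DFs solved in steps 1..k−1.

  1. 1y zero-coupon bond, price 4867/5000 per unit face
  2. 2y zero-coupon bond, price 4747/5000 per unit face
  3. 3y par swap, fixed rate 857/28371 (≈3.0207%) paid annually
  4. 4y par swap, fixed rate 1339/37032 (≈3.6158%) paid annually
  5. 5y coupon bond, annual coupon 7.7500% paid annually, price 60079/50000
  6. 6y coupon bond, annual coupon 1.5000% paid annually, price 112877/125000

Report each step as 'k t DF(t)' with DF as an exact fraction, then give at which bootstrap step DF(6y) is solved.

1 1 4867/5000
2 2 4747/5000
3 3 9143/10000
4 4 8661/10000
5 5 1061/1250
6 6 514/625
DF(6y) is solved at step 6

step 1 [1y] zero: DF = P = 4867/5000 ≈ 0.973400
step 2 [2y] zero: DF = P = 4747/5000 ≈ 0.949400
step 3 [3y] swap r/1=857/28371: DF=(1 − 857/28371·(0.973400+0.949400))/(1+857/28371) = 9143/10000 ≈ 0.914300
step 4 [4y] swap r/1=1339/37032: DF=(1 − 1339/37032·(0.973400+0.949400+0.914300))/(1+1339/37032) = 8661/10000 ≈ 0.866100
step 5 [5y] bond c/1=31/400: DF=(60079/50000 − 31/400·(0.973400+0.949400+0.914300+0.866100))/(1+31/400) = 1061/1250 ≈ 0.848800
step 6 [6y] bond c/1=3/200: DF=(112877/125000 − 3/200·(0.973400+0.949400+0.914300+0.866100+0.848800))/(1+3/200) = 514/625 ≈ 0.822400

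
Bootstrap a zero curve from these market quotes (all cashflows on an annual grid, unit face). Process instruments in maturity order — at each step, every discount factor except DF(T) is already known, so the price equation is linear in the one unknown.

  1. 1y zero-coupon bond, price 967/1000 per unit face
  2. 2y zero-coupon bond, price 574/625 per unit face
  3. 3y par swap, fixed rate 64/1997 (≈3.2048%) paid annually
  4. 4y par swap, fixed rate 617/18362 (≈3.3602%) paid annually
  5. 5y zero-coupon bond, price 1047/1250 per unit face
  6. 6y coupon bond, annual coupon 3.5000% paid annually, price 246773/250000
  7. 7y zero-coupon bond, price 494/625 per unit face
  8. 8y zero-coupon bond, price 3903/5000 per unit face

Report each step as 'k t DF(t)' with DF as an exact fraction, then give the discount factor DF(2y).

step 1 [1y] zero: DF = P = 967/1000 ≈ 0.967000
step 2 [2y] zero: DF = P = 574/625 ≈ 0.918400
step 3 [3y] swap r/1=64/1997: DF=(1 − 64/1997·(0.967000+0.918400))/(1+64/1997) = 569/625 ≈ 0.910400
step 4 [4y] swap r/1=617/18362: DF=(1 − 617/18362·(0.967000+0.918400+0.910400))/(1+617/18362) = 4383/5000 ≈ 0.876600
step 5 [5y] zero: DF = P = 1047/1250 ≈ 0.837600
step 6 [6y] bond c/1=7/200: DF=(246773/250000 − 7/200·(0.967000+0.918400+0.910400+0.876600+0.837600))/(1+7/200) = 2003/2500 ≈ 0.801200
step 7 [7y] zero: DF = P = 494/625 ≈ 0.790400
step 8 [8y] zero: DF = P = 3903/5000 ≈ 0.780600

1 1 967/1000
2 2 574/625
3 3 569/625
4 4 4383/5000
5 5 1047/1250
6 6 2003/2500
7 7 494/625
8 8 3903/5000
DF(2y) = 574/625 ≈ 0.918400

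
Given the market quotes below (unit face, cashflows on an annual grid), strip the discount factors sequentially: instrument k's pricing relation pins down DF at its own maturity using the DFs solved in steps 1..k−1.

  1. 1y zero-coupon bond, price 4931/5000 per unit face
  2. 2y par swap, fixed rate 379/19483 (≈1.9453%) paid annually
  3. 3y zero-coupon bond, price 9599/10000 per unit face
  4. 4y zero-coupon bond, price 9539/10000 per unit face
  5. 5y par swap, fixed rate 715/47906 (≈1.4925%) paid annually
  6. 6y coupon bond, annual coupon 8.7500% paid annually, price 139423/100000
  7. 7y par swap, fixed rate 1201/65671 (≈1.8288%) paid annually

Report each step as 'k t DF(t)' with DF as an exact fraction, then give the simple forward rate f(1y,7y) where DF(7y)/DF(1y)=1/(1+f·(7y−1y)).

1 1 4931/5000
2 2 9621/10000
3 3 9599/10000
4 4 9539/10000
5 5 1857/2000
6 6 4483/5000
7 7 8799/10000
f(1y,7y) = ((4931/5000)/(8799/10000) − 1)/(6) = 1063/52794 ≈ 2.0135%

step 1 [1y] zero: DF = P = 4931/5000 ≈ 0.986200
step 2 [2y] swap r/1=379/19483: DF=(1 − 379/19483·(0.986200))/(1+379/19483) = 9621/10000 ≈ 0.962100
step 3 [3y] zero: DF = P = 9599/10000 ≈ 0.959900
step 4 [4y] zero: DF = P = 9539/10000 ≈ 0.953900
step 5 [5y] swap r/1=715/47906: DF=(1 − 715/47906·(0.986200+0.962100+0.959900+0.953900))/(1+715/47906) = 1857/2000 ≈ 0.928500
step 6 [6y] bond c/1=7/80: DF=(139423/100000 − 7/80·(0.986200+0.962100+0.959900+0.953900+0.928500))/(1+7/80) = 4483/5000 ≈ 0.896600
step 7 [7y] swap r/1=1201/65671: DF=(1 − 1201/65671·(0.986200+0.962100+0.959900+0.953900+0.928500+0.896600))/(1+1201/65671) = 8799/10000 ≈ 0.879900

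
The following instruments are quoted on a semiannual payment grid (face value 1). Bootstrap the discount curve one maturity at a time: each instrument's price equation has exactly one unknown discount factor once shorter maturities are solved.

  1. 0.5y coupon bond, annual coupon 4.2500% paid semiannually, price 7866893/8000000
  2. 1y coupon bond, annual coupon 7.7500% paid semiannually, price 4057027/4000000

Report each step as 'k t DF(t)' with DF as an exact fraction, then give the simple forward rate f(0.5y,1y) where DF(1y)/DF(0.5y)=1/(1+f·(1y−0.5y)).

step 1 [0.5y] bond c/2=17/800: DF=(7866893/8000000 − 17/800·(0))/(1+17/800) = 9629/10000 ≈ 0.962900
step 2 [1y] bond c/2=31/800: DF=(4057027/4000000 − 31/800·(0.962900))/(1+31/800) = 1881/2000 ≈ 0.940500

1 1/2 9629/10000
2 1 1881/2000
f(0.5y,1y) = ((9629/10000)/(1881/2000) − 1)/(1/2) = 448/9405 ≈ 4.7634%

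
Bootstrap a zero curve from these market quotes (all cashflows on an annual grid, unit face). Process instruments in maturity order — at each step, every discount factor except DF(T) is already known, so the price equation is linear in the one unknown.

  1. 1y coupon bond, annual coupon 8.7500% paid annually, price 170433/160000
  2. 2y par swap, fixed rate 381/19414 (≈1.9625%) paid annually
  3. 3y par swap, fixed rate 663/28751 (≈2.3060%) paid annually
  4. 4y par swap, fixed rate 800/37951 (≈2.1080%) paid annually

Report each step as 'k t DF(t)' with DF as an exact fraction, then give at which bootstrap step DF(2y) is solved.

1 1 1959/2000
2 2 9619/10000
3 3 9337/10000
4 4 23/25
DF(2y) is solved at step 2

step 1 [1y] bond c/1=7/80: DF=(170433/160000 − 7/80·(0))/(1+7/80) = 1959/2000 ≈ 0.979500
step 2 [2y] swap r/1=381/19414: DF=(1 − 381/19414·(0.979500))/(1+381/19414) = 9619/10000 ≈ 0.961900
step 3 [3y] swap r/1=663/28751: DF=(1 − 663/28751·(0.979500+0.961900))/(1+663/28751) = 9337/10000 ≈ 0.933700
step 4 [4y] swap r/1=800/37951: DF=(1 − 800/37951·(0.979500+0.961900+0.933700))/(1+800/37951) = 23/25 ≈ 0.920000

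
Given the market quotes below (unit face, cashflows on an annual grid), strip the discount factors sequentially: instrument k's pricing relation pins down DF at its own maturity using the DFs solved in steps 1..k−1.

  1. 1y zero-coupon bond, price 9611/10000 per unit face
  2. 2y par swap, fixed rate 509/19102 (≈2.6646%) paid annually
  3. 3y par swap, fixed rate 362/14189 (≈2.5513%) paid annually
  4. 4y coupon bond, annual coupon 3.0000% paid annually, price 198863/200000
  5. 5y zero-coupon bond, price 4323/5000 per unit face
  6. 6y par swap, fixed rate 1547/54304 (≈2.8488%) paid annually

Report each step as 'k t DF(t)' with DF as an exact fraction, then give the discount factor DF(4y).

1 1 9611/10000
2 2 9491/10000
3 3 2319/2500
4 4 8827/10000
5 5 4323/5000
6 6 8453/10000
DF(4y) = 8827/10000 ≈ 0.882700

step 1 [1y] zero: DF = P = 9611/10000 ≈ 0.961100
step 2 [2y] swap r/1=509/19102: DF=(1 − 509/19102·(0.961100))/(1+509/19102) = 9491/10000 ≈ 0.949100
step 3 [3y] swap r/1=362/14189: DF=(1 − 362/14189·(0.961100+0.949100))/(1+362/14189) = 2319/2500 ≈ 0.927600
step 4 [4y] bond c/1=3/100: DF=(198863/200000 − 3/100·(0.961100+0.949100+0.927600))/(1+3/100) = 8827/10000 ≈ 0.882700
step 5 [5y] zero: DF = P = 4323/5000 ≈ 0.864600
step 6 [6y] swap r/1=1547/54304: DF=(1 − 1547/54304·(0.961100+0.949100+0.927600+0.882700+0.864600))/(1+1547/54304) = 8453/10000 ≈ 0.845300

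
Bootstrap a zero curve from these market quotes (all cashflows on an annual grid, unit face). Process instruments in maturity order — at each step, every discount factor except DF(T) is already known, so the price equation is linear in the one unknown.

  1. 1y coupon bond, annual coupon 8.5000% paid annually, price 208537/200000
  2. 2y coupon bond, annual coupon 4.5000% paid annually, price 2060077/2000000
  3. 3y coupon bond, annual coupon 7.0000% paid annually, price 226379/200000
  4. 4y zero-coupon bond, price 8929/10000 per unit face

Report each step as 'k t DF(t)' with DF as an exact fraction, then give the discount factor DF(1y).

step 1 [1y] bond c/1=17/200: DF=(208537/200000 − 17/200·(0))/(1+17/200) = 961/1000 ≈ 0.961000
step 2 [2y] bond c/1=9/200: DF=(2060077/2000000 − 9/200·(0.961000))/(1+9/200) = 9443/10000 ≈ 0.944300
step 3 [3y] bond c/1=7/100: DF=(226379/200000 − 7/100·(0.961000+0.944300))/(1+7/100) = 2333/2500 ≈ 0.933200
step 4 [4y] zero: DF = P = 8929/10000 ≈ 0.892900

1 1 961/1000
2 2 9443/10000
3 3 2333/2500
4 4 8929/10000
DF(1y) = 961/1000 ≈ 0.961000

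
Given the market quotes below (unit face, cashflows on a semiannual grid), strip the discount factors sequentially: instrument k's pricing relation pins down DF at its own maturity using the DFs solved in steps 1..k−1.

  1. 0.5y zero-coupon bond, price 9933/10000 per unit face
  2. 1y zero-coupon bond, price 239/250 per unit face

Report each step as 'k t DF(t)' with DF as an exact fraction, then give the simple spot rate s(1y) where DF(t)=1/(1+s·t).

1 1/2 9933/10000
2 1 239/250
s(1y) = (1/(239/250) − 1)/(1) = 11/239 ≈ 4.6025%

step 1 [0.5y] zero: DF = P = 9933/10000 ≈ 0.993300
step 2 [1y] zero: DF = P = 239/250 ≈ 0.956000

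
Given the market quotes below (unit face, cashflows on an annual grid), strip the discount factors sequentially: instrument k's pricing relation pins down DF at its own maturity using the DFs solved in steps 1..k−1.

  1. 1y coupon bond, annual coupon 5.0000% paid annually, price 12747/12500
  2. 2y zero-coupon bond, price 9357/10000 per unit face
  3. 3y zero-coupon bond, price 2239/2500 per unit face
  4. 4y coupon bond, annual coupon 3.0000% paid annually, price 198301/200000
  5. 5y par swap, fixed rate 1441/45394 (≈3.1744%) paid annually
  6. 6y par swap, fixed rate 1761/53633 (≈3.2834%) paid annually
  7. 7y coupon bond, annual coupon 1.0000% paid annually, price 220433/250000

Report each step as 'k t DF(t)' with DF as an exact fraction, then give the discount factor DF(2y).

step 1 [1y] bond c/1=1/20: DF=(12747/12500 − 1/20·(0))/(1+1/20) = 607/625 ≈ 0.971200
step 2 [2y] zero: DF = P = 9357/10000 ≈ 0.935700
step 3 [3y] zero: DF = P = 2239/2500 ≈ 0.895600
step 4 [4y] bond c/1=3/100: DF=(198301/200000 − 3/100·(0.971200+0.935700+0.895600))/(1+3/100) = 881/1000 ≈ 0.881000
step 5 [5y] swap r/1=1441/45394: DF=(1 − 1441/45394·(0.971200+0.935700+0.895600+0.881000))/(1+1441/45394) = 8559/10000 ≈ 0.855900
step 6 [6y] swap r/1=1761/53633: DF=(1 − 1761/53633·(0.971200+0.935700+0.895600+0.881000+0.855900))/(1+1761/53633) = 8239/10000 ≈ 0.823900
step 7 [7y] bond c/1=1/100: DF=(220433/250000 − 1/100·(0.971200+0.935700+0.895600+0.881000+0.855900+0.823900))/(1+1/100) = 8199/10000 ≈ 0.819900

1 1 607/625
2 2 9357/10000
3 3 2239/2500
4 4 881/1000
5 5 8559/10000
6 6 8239/10000
7 7 8199/10000
DF(2y) = 9357/10000 ≈ 0.935700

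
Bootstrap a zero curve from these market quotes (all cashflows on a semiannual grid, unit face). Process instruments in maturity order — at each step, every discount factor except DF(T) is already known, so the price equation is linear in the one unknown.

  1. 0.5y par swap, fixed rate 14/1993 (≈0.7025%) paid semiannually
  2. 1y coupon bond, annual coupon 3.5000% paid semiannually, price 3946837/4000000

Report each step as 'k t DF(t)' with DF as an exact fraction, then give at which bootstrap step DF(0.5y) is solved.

step 1 [0.5y] swap r/2=7/1993: DF=(1 − 7/1993·(0))/(1+7/1993) = 1993/2000 ≈ 0.996500
step 2 [1y] bond c/2=7/400: DF=(3946837/4000000 − 7/400·(0.996500))/(1+7/400) = 4763/5000 ≈ 0.952600

1 1/2 1993/2000
2 1 4763/5000
DF(0.5y) is solved at step 1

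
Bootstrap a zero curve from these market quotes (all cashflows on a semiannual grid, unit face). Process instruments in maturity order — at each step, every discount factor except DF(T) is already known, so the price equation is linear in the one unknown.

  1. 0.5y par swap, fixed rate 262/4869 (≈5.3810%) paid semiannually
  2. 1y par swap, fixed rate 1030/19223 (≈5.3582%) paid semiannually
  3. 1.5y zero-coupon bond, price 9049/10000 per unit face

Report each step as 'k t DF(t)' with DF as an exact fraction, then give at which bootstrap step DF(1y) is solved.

1 1/2 4869/5000
2 1 1897/2000
3 3/2 9049/10000
DF(1y) is solved at step 2

step 1 [0.5y] swap r/2=131/4869: DF=(1 − 131/4869·(0))/(1+131/4869) = 4869/5000 ≈ 0.973800
step 2 [1y] swap r/2=515/19223: DF=(1 − 515/19223·(0.973800))/(1+515/19223) = 1897/2000 ≈ 0.948500
step 3 [1.5y] zero: DF = P = 9049/10000 ≈ 0.904900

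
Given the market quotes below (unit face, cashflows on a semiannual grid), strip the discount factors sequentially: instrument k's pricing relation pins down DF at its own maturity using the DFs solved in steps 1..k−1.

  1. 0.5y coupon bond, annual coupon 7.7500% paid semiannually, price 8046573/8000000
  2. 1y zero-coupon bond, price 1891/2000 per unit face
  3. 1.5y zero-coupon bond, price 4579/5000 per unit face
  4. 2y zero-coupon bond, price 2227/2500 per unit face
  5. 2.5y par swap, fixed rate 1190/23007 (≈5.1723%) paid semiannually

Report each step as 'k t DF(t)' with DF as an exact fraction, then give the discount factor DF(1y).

step 1 [0.5y] bond c/2=31/800: DF=(8046573/8000000 − 31/800·(0))/(1+31/800) = 9683/10000 ≈ 0.968300
step 2 [1y] zero: DF = P = 1891/2000 ≈ 0.945500
step 3 [1.5y] zero: DF = P = 4579/5000 ≈ 0.915800
step 4 [2y] zero: DF = P = 2227/2500 ≈ 0.890800
step 5 [2.5y] swap r/2=595/23007: DF=(1 − 595/23007·(0.968300+0.945500+0.915800+0.890800))/(1+595/23007) = 881/1000 ≈ 0.881000

1 1/2 9683/10000
2 1 1891/2000
3 3/2 4579/5000
4 2 2227/2500
5 5/2 881/1000
DF(1y) = 1891/2000 ≈ 0.945500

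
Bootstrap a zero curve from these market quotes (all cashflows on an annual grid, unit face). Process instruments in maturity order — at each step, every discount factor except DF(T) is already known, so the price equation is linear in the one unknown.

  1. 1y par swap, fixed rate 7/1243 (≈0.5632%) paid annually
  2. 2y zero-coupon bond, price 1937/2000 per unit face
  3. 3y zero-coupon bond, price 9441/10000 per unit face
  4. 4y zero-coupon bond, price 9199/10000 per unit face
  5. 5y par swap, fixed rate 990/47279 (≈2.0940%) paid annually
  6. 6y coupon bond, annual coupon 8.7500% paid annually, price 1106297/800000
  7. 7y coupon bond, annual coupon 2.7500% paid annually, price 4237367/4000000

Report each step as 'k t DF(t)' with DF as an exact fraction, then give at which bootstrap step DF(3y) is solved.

step 1 [1y] swap r/1=7/1243: DF=(1 − 7/1243·(0))/(1+7/1243) = 1243/1250 ≈ 0.994400
step 2 [2y] zero: DF = P = 1937/2000 ≈ 0.968500
step 3 [3y] zero: DF = P = 9441/10000 ≈ 0.944100
step 4 [4y] zero: DF = P = 9199/10000 ≈ 0.919900
step 5 [5y] swap r/1=990/47279: DF=(1 − 990/47279·(0.994400+0.968500+0.944100+0.919900))/(1+990/47279) = 901/1000 ≈ 0.901000
step 6 [6y] bond c/1=7/80: DF=(1106297/800000 − 7/80·(0.994400+0.968500+0.944100+0.919900+0.901000))/(1+7/80) = 557/625 ≈ 0.891200
step 7 [7y] bond c/1=11/400: DF=(4237367/4000000 − 11/400·(0.994400+0.968500+0.944100+0.919900+0.901000+0.891200))/(1+11/400) = 4403/5000 ≈ 0.880600

1 1 1243/1250
2 2 1937/2000
3 3 9441/10000
4 4 9199/10000
5 5 901/1000
6 6 557/625
7 7 4403/5000
DF(3y) is solved at step 3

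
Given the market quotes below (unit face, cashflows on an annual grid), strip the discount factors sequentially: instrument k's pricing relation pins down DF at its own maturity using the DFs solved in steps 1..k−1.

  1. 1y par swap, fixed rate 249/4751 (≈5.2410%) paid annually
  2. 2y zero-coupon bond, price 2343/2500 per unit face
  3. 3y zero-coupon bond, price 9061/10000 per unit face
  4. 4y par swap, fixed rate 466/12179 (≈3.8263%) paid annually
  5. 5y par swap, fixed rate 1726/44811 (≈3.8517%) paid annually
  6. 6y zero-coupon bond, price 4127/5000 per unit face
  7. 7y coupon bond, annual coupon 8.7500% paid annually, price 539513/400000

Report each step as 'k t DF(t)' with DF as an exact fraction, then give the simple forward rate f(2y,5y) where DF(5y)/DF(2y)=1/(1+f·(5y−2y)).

step 1 [1y] swap r/1=249/4751: DF=(1 − 249/4751·(0))/(1+249/4751) = 4751/5000 ≈ 0.950200
step 2 [2y] zero: DF = P = 2343/2500 ≈ 0.937200
step 3 [3y] zero: DF = P = 9061/10000 ≈ 0.906100
step 4 [4y] swap r/1=466/12179: DF=(1 − 466/12179·(0.950200+0.937200+0.906100))/(1+466/12179) = 4301/5000 ≈ 0.860200
step 5 [5y] swap r/1=1726/44811: DF=(1 − 1726/44811·(0.950200+0.937200+0.906100+0.860200))/(1+1726/44811) = 4137/5000 ≈ 0.827400
step 6 [6y] zero: DF = P = 4127/5000 ≈ 0.825400
step 7 [7y] bond c/1=7/80: DF=(539513/400000 − 7/80·(0.950200+0.937200+0.906100+0.860200+0.827400+0.825400))/(1+7/80) = 8133/10000 ≈ 0.813300

1 1 4751/5000
2 2 2343/2500
3 3 9061/10000
4 4 4301/5000
5 5 4137/5000
6 6 4127/5000
7 7 8133/10000
f(2y,5y) = ((2343/2500)/(4137/5000) − 1)/(3) = 61/1379 ≈ 4.4235%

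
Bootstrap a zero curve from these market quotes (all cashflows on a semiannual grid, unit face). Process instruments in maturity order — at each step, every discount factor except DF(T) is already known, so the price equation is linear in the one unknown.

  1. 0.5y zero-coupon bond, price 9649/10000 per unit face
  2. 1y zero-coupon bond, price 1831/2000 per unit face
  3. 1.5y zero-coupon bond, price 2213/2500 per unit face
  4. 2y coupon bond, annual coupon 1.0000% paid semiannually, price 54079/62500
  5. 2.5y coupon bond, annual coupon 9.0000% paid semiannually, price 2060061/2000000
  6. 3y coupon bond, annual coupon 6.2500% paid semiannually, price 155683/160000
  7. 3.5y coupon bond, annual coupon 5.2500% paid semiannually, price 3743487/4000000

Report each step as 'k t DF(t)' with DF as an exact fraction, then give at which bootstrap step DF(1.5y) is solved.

1 1/2 9649/10000
2 1 1831/2000
3 3/2 2213/2500
4 2 1059/1250
5 5/2 8301/10000
6 3 8089/10000
7 7/2 486/625
DF(1.5y) is solved at step 3

step 1 [0.5y] zero: DF = P = 9649/10000 ≈ 0.964900
step 2 [1y] zero: DF = P = 1831/2000 ≈ 0.915500
step 3 [1.5y] zero: DF = P = 2213/2500 ≈ 0.885200
step 4 [2y] bond c/2=1/200: DF=(54079/62500 − 1/200·(0.964900+0.915500+0.885200))/(1+1/200) = 1059/1250 ≈ 0.847200
step 5 [2.5y] bond c/2=9/200: DF=(2060061/2000000 − 9/200·(0.964900+0.915500+0.885200+0.847200))/(1+9/200) = 8301/10000 ≈ 0.830100
step 6 [3y] bond c/2=1/32: DF=(155683/160000 − 1/32·(0.964900+0.915500+0.885200+0.847200+0.830100))/(1+1/32) = 8089/10000 ≈ 0.808900
step 7 [3.5y] bond c/2=21/800: DF=(3743487/4000000 − 21/800·(0.964900+0.915500+0.885200+0.847200+0.830100+0.808900))/(1+21/800) = 486/625 ≈ 0.777600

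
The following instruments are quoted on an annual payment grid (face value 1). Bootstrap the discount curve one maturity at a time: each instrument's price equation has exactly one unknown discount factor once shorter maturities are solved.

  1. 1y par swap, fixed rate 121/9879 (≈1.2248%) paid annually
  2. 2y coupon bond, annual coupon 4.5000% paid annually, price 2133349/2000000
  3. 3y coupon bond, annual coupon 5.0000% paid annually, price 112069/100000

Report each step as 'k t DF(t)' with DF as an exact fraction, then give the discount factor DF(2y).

step 1 [1y] swap r/1=121/9879: DF=(1 − 121/9879·(0))/(1+121/9879) = 9879/10000 ≈ 0.987900
step 2 [2y] bond c/1=9/200: DF=(2133349/2000000 − 9/200·(0.987900))/(1+9/200) = 4891/5000 ≈ 0.978200
step 3 [3y] bond c/1=1/20: DF=(112069/100000 − 1/20·(0.987900+0.978200))/(1+1/20) = 9737/10000 ≈ 0.973700

1 1 9879/10000
2 2 4891/5000
3 3 9737/10000
DF(2y) = 4891/5000 ≈ 0.978200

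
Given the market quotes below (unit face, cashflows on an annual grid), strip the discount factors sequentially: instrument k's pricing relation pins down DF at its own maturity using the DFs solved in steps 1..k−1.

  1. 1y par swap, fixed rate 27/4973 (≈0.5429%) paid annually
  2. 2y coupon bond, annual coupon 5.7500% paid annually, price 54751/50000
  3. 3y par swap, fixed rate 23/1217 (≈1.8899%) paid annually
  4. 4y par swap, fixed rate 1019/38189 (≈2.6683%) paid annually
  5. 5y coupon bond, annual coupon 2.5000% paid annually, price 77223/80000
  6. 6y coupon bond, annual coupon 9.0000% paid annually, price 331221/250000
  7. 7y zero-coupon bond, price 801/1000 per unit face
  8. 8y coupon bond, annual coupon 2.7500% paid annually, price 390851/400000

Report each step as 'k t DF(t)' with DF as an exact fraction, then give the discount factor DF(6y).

1 1 4973/5000
2 2 4907/5000
3 3 1181/1250
4 4 8981/10000
5 5 4243/5000
6 6 8301/10000
7 7 801/1000
8 8 489/625
DF(6y) = 8301/10000 ≈ 0.830100

step 1 [1y] swap r/1=27/4973: DF=(1 − 27/4973·(0))/(1+27/4973) = 4973/5000 ≈ 0.994600
step 2 [2y] bond c/1=23/400: DF=(54751/50000 − 23/400·(0.994600))/(1+23/400) = 4907/5000 ≈ 0.981400
step 3 [3y] swap r/1=23/1217: DF=(1 − 23/1217·(0.994600+0.981400))/(1+23/1217) = 1181/1250 ≈ 0.944800
step 4 [4y] swap r/1=1019/38189: DF=(1 − 1019/38189·(0.994600+0.981400+0.944800))/(1+1019/38189) = 8981/10000 ≈ 0.898100
step 5 [5y] bond c/1=1/40: DF=(77223/80000 − 1/40·(0.994600+0.981400+0.944800+0.898100))/(1+1/40) = 4243/5000 ≈ 0.848600
step 6 [6y] bond c/1=9/100: DF=(331221/250000 − 9/100·(0.994600+0.981400+0.944800+0.898100+0.848600))/(1+9/100) = 8301/10000 ≈ 0.830100
step 7 [7y] zero: DF = P = 801/1000 ≈ 0.801000
step 8 [8y] bond c/1=11/400: DF=(390851/400000 − 11/400·(0.994600+0.981400+0.944800+0.898100+0.848600+0.830100+0.801000))/(1+11/400) = 489/625 ≈ 0.782400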